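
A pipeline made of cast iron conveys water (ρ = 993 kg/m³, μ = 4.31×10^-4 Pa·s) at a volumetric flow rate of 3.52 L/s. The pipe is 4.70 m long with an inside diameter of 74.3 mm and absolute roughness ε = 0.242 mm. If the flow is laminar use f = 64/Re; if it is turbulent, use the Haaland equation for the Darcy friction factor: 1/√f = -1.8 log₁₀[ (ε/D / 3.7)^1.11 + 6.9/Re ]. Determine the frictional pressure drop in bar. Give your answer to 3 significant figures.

Q = 3.52 L/s = 3.52/1000 = 0.00352 m³/s.
Cross-sectional area A = πD²/4 = π(0.0743)²/4 = 0.004336 m²; mean velocity V = Q/A = 0.00352/0.004336 = 0.8118 m/s.
Reynolds number Re = ρVD/μ = 993 · 0.8118 · 0.0743 / 0.000431 = 1.39e+05.
Re > 4000 → turbulent. Relative roughness ε/D = 0.000242/0.0743 = 0.00326. Haaland: 1/√f = -1.8 log₁₀[(0.00326/3.7)^1.11 + 6.9/1.39e+05] = -1.8 log₁₀[0.000406 + 4.96e-05] = 6.014, so f = 0.02764.
Darcy-Weisbach: ΔP = f(L/D)(ρV²/2) = 0.02764·(4.7/0.0743)·(993·0.8118²/2) = 0.02764·63.26·327.2 = 572.3 Pa.
ΔP = 572.3 Pa = 0.00572 bar.

ΔP ≈ 0.00572 bar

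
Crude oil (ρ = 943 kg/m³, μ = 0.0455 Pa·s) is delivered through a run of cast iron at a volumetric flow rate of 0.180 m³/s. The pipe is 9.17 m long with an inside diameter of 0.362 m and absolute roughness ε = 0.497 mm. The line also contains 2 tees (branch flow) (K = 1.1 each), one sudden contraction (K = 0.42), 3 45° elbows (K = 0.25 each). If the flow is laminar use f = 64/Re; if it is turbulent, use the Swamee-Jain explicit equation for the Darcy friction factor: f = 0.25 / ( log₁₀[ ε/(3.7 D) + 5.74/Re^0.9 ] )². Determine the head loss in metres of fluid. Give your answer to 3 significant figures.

h_f ≈ 0.649 m

Cross-sectional area A = πD²/4 = π(0.362)²/4 = 0.1029 m²; mean velocity V = Q/A = 0.18/0.1029 = 1.749 m/s.
Reynolds number Re = ρVD/μ = 943 · 1.749 · 0.362 / 0.0455 = 1.312e+04.
Re > 4000 → turbulent. Relative roughness ε/D = 0.000497/0.362 = 0.00137. Swamee-Jain: f = 0.25/(log₁₀[0.00137/3.7 + 5.74/1.312e+04^0.9])² = 0.25/(log₁₀[0.000371 + 0.00113])² = 0.25/(-2.824)² = 0.03135.
Total minor-loss coefficient ΣK = 2·1.1 + 1·0.42 + 3·0.25 = 3.37.
ΔP = [f·L/D + ΣK]·(ρV²/2) = [0.03135·9.17/0.362 + 3.37]·(943·1.749²/2) = [0.7942 + 3.37]·1442 = 6005 Pa.
Head loss h_f = ΔP/(ρg) = 6005/(943·9.81) = 0.649 m.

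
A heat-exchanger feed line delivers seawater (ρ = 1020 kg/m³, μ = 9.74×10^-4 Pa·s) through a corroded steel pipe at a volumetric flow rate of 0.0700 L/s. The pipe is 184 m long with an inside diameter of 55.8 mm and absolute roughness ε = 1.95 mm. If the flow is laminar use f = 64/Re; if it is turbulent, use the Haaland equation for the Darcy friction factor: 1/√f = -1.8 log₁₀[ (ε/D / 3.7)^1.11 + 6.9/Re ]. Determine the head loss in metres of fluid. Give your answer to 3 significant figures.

Q = 0.0700 L/s = 0.0700/1000 = 7e-05 m³/s.
Cross-sectional area A = πD²/4 = π(0.0558)²/4 = 0.002445 m²; mean velocity V = Q/A = 7e-05/0.002445 = 0.02862 m/s.
Reynolds number Re = ρVD/μ = 1020 · 0.02862 · 0.0558 / 0.000974 = 1673.
Re < 2300 → laminar flow, so f = 64/Re = 64/1673 = 0.03826 (the turbulent correlation is not needed).
Darcy-Weisbach: ΔP = f(L/D)(ρV²/2) = 0.03826·(184/0.0558)·(1020·0.02862²/2) = 0.03826·3297·0.4179 = 52.72 Pa.
Head loss h_f = ΔP/(ρg) = 52.72/(1020·9.81) = 0.00527 m.

h_f ≈ 0.00527 m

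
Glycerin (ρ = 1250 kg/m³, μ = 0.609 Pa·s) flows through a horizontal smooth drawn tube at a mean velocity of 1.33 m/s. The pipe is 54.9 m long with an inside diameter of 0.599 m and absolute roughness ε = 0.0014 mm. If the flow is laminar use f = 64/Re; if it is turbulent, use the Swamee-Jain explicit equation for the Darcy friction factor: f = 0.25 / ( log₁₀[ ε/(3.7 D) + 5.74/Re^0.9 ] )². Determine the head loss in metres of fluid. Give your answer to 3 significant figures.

h_f ≈ 0.323 m

Reynolds number Re = ρVD/μ = 1250 · 1.33 · 0.599 / 0.609 = 1635.
Re < 2300 → laminar flow, so f = 64/Re = 64/1635 = 0.03914 (the turbulent correlation is not needed).
Darcy-Weisbach: ΔP = f(L/D)(ρV²/2) = 0.03914·(54.9/0.599)·(1250·1.33²/2) = 0.03914·91.65·1106 = 3966 Pa.
Head loss h_f = ΔP/(ρg) = 3966/(1250·9.81) = 0.323 m.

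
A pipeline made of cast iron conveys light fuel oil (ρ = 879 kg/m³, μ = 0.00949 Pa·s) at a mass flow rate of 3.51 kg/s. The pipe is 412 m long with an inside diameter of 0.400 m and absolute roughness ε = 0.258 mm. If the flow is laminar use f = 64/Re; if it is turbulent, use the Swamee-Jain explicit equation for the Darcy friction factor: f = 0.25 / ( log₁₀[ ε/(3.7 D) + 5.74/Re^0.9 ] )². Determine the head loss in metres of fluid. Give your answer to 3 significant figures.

h_f ≈ 0.00288 m

A = πD²/4 = π(0.4)²/4 = 0.1257 m²; mean velocity V = ṁ/(ρA) = 3.51/(879 · 0.1257) = 0.03178 m/s.
Reynolds number Re = ρVD/μ = 879 · 0.03178 · 0.4 / 0.00949 = 1177.
Re < 2300 → laminar flow, so f = 64/Re = 64/1177 = 0.05436 (the turbulent correlation is not needed).
Darcy-Weisbach: ΔP = f(L/D)(ρV²/2) = 0.05436·(412/0.4)·(879·0.03178²/2) = 0.05436·1030·0.4438 = 24.85 Pa.
Head loss h_f = ΔP/(ρg) = 24.85/(879·9.81) = 0.00288 m.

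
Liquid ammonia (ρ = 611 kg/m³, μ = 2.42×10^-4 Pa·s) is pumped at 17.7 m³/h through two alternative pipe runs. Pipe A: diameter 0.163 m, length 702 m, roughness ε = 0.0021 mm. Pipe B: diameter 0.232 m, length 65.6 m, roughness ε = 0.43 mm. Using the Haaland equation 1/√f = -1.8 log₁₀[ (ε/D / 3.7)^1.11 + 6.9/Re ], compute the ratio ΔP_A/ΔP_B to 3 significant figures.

ΔP_A/ΔP_B ≈ 44.5

Pipe A: V = Q/A = 0.004917/0.02087 = 0.2356 m/s; Re = 9.697e+04; ε/D = 1.29e-05; Haaland → f = 0.01799; ΔP_A = f(L/D)(ρV²/2) = 1314 Pa.
Pipe B: V = Q/A = 0.004917/0.04227 = 0.1163 m/s; Re = 6.813e+04; ε/D = 0.00185; Haaland → f = 0.02524; ΔP_B = f(L/D)(ρV²/2) = 29.49 Pa.
ΔP_A/ΔP_B = 1314/29.49 = 44.5.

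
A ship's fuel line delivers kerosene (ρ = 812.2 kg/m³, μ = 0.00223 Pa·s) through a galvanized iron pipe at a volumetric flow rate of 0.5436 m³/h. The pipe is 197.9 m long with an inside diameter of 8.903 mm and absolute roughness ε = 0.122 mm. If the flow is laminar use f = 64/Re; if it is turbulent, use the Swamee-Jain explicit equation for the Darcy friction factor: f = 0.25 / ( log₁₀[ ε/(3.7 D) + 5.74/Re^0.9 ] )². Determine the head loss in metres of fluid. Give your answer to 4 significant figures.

Q = 0.5436 m³/h = 0.5436/3600 = 0.000151 m³/s.
Cross-sectional area A = πD²/4 = π(0.008903)²/4 = 6.225e-05 m²; mean velocity V = Q/A = 0.000151/6.225e-05 = 2.426 m/s.
Reynolds number Re = ρVD/μ = 812.2 · 2.426 · 0.008903 / 0.00223 = 7865.
Re > 4000 → turbulent. Relative roughness ε/D = 0.000122/0.008903 = 0.0137. Swamee-Jain: f = 0.25/(log₁₀[0.0137/3.7 + 5.74/7865^0.9])² = 0.25/(log₁₀[0.0037 + 0.00179])² = 0.25/(-2.26)² = 0.04894.
Darcy-Weisbach: ΔP = f(L/D)(ρV²/2) = 0.04894·(197.9/0.008903)·(812.2·2.426²/2) = 0.04894·2.223e+04·2389 = 2.599e+06 Pa.
Head loss h_f = ΔP/(ρg) = 2.599e+06/(812.2·9.81) = 326.2 m.

h_f ≈ 326.2 m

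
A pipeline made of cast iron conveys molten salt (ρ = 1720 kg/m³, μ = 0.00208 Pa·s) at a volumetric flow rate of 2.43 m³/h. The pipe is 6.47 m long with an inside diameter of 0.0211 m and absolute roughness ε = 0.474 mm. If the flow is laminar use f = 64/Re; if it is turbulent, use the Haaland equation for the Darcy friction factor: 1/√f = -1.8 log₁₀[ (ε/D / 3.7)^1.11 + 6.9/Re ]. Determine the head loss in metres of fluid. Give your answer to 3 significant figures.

Q = 2.43 m³/h = 2.43/3600 = 0.000675 m³/s.
Cross-sectional area A = πD²/4 = π(0.0211)²/4 = 0.0003497 m²; mean velocity V = Q/A = 0.000675/0.0003497 = 1.93 m/s.
Reynolds number Re = ρVD/μ = 1720 · 1.93 · 0.0211 / 0.00208 = 3.368e+04.
Re > 4000 → turbulent. Relative roughness ε/D = 0.000474/0.0211 = 0.0225. Haaland: 1/√f = -1.8 log₁₀[(0.0225/3.7)^1.11 + 6.9/3.368e+04] = -1.8 log₁₀[0.00346 + 0.000205] = 4.384, so f = 0.05203.
Darcy-Weisbach: ΔP = f(L/D)(ρV²/2) = 0.05203·(6.47/0.0211)·(1720·1.93²/2) = 0.05203·306.6·3205 = 5.113e+04 Pa.
Head loss h_f = ΔP/(ρg) = 5.113e+04/(1720·9.81) = 3.03 m.

h_f ≈ 3.03 m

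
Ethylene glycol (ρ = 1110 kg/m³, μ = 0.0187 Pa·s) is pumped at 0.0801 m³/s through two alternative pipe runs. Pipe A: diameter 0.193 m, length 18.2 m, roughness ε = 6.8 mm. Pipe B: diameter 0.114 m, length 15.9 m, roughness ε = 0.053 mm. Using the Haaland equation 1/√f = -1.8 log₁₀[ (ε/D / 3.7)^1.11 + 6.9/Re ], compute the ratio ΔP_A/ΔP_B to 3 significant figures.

ΔP_A/ΔP_B ≈ 0.234

Pipe A: V = Q/A = 0.0801/0.02926 = 2.738 m/s; Re = 3.137e+04; ε/D = 0.0352; Haaland → f = 0.06222; ΔP_A = f(L/D)(ρV²/2) = 2.441e+04 Pa.
Pipe B: V = Q/A = 0.0801/0.01021 = 7.848 m/s; Re = 5.31e+04; ε/D = 0.000465; Haaland → f = 0.02192; ΔP_B = f(L/D)(ρV²/2) = 1.045e+05 Pa.
ΔP_A/ΔP_B = 2.441e+04/1.045e+05 = 0.234.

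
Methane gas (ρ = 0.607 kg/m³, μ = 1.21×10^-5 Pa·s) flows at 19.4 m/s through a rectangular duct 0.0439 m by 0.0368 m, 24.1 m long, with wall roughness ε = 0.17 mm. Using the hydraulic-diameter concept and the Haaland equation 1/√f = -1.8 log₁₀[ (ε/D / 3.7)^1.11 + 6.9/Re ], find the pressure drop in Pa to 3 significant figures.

ΔP ≈ 2150 Pa

Hydraulic diameter D_h = 4A/P = 4·(0.0439·0.0368)/(2·(0.0439+0.0368)) = 0.006462/0.1614 = 0.04004 m.
Re = ρVD_h/μ = 0.607·19.4·0.04004/1.21e-05 = 3.896e+04.
ε/D_h = 0.00017/0.04004 = 0.00425; Haaland gives 1/√f = -1.8 log₁₀[0.000545+0.000177] = 5.655, so f = 0.03127.
ΔP = f(L/D_h)(ρV²/2) = 0.03127·24.1/0.04004·114.2 = 2150 Pa.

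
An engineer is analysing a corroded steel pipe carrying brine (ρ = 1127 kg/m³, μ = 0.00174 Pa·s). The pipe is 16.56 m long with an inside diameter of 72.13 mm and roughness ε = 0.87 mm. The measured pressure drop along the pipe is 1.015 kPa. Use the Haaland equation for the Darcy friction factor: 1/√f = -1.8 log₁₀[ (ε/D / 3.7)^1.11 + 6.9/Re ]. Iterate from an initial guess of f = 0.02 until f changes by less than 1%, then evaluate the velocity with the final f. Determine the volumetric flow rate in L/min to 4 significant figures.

Q ≈ 104.8 L/min

Rearranging Darcy-Weisbach: V = √(2·ΔP·D/(f·L·ρ)). With ε/D = 0.00087/0.07213 = 0.0121, iterate starting from f = 0.02:
  f = 0.02 → V = √(2·1015·0.07213/(0.02·16.56·1127)) = 0.6263 m/s; Re = ρVD/μ = 2.926e+04; f → 0.04218
  f = 0.04218 → V = 0.4313 m/s; Re = 2.015e+04; f → 0.0429
  f = 0.0429 → V = 0.4276 m/s; Re = 1.998e+04; f → 0.04292
Converged (Δf/f < 1%). With the final f = 0.04292: V = √(2·1015·0.07213/(0.04292·16.56·1127)) = 0.4275 m/s.
Q = V·A = 0.4275·(π/4·0.07213²) = 0.001747 m³/s = 104.8 L/min.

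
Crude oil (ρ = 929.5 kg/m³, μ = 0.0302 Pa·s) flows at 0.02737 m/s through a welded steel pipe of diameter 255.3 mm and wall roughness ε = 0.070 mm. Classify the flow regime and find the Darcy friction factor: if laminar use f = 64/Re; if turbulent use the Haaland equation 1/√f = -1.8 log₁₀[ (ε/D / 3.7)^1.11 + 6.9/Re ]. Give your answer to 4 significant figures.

f ≈ 0.2976

Re = ρVD/μ = 929.5·0.02737·0.2553/0.0302 = 215.1.
Re < 2300 → laminar, so f = 64/Re = 0.2976 (roughness is irrelevant in laminar flow).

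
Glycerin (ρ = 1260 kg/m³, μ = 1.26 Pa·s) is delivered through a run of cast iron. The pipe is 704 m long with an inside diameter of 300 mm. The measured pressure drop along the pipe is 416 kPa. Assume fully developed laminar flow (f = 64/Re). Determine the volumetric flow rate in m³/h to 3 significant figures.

For laminar flow, f = 64/Re with Re = ρVD/μ, so Darcy-Weisbach reduces to ΔP = 32μLV/D². Solving for V: V = ΔP·D²/(32μL) = 4.16e+05·(0.3)²/(32·1.26·704) = 1.319 m/s.
Check: Re = ρVD/μ = 1260·1.319·0.3/1.26 = 395.7 < 2300, so the laminar assumption holds.
Q = V·A = 1.319·(π/4·0.3²) = 0.09323 m³/s = 336 m³/h.

Q ≈ 336 m³/h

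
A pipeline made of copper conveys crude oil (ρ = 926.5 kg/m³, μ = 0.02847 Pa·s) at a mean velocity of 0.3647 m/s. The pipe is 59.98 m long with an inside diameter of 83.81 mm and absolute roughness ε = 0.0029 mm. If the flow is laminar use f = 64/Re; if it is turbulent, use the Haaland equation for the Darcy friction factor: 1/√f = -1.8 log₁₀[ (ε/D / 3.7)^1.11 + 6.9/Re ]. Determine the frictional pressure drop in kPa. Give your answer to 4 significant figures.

Reynolds number Re = ρVD/μ = 926.5 · 0.3647 · 0.08381 / 0.0285 = 994.7.
Re < 2300 → laminar flow, so f = 64/Re = 64/994.7 = 0.06434 (the turbulent correlation is not needed).
Darcy-Weisbach: ΔP = f(L/D)(ρV²/2) = 0.06434·(59.98/0.08381)·(926.5·0.3647²/2) = 0.06434·715.7·61.62 = 2837 Pa.
ΔP = 2837 Pa = 2.837 kPa.

ΔP ≈ 2.837 kPa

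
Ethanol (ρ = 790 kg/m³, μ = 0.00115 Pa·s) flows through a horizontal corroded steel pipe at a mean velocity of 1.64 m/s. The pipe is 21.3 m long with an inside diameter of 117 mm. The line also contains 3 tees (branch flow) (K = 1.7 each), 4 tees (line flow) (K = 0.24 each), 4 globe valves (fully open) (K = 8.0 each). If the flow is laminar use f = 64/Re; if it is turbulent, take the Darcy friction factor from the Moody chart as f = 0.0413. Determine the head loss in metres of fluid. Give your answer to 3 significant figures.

h_f ≈ 6.25 m

Reynolds number Re = ρVD/μ = 790 · 1.64 · 0.117 / 0.00115 = 1.318e+05.
Re > 4000 → turbulent; use the Moody-chart value f = 0.0413.
Total minor-loss coefficient ΣK = 3·1.7 + 4·0.24 + 4·8 = 38.1.
ΔP = [f·L/D + ΣK]·(ρV²/2) = [0.0413·21.3/0.117 + 38.1]·(790·1.64²/2) = [7.519 + 38.1]·1062 = 4.842e+04 Pa.
Head loss h_f = ΔP/(ρg) = 4.842e+04/(790·9.81) = 6.25 m.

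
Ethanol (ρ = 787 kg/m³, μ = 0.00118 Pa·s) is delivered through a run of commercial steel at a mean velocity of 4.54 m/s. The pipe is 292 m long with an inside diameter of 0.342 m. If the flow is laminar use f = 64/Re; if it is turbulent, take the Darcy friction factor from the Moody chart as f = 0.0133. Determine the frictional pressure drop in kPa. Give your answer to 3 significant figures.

Reynolds number Re = ρVD/μ = 787 · 4.54 · 0.342 / 0.00118 = 1.036e+06.
Re > 4000 → turbulent; use the Moody-chart value f = 0.0133.
Darcy-Weisbach: ΔP = f(L/D)(ρV²/2) = 0.0133·(292/0.342)·(787·4.54²/2) = 0.0133·853.8·8111 = 9.21e+04 Pa.
ΔP = 9.21e+04 Pa = 92.1 kPa.

ΔP ≈ 92.1 kPa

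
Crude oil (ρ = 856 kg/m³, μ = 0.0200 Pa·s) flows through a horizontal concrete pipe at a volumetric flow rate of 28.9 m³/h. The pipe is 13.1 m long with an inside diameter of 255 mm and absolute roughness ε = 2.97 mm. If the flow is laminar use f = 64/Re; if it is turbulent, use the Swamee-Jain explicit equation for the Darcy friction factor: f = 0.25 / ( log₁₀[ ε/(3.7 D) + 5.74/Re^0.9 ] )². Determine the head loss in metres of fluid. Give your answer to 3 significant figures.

Q = 28.9 m³/h = 28.9/3600 = 0.008028 m³/s.
Cross-sectional area A = πD²/4 = π(0.255)²/4 = 0.05107 m²; mean velocity V = Q/A = 0.008028/0.05107 = 0.1572 m/s.
Reynolds number Re = ρVD/μ = 856 · 0.1572 · 0.255 / 0.02 = 1716.
Re < 2300 → laminar flow, so f = 64/Re = 64/1716 = 0.03731 (the turbulent correlation is not needed).
Darcy-Weisbach: ΔP = f(L/D)(ρV²/2) = 0.03731·(13.1/0.255)·(856·0.1572²/2) = 0.03731·51.37·10.58 = 20.27 Pa.
Head loss h_f = ΔP/(ρg) = 20.27/(856·9.81) = 0.00241 m.

h_f ≈ 0.00241 m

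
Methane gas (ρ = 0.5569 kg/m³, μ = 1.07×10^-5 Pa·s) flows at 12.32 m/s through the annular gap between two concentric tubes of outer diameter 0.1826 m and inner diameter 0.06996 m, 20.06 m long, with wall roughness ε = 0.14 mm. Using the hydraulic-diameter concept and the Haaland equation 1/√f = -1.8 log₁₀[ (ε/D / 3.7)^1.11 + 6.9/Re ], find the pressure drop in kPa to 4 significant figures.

ΔP ≈ 0.1764 kPa

Hydraulic diameter D_h = 4A/P = D_o - D_i = 0.1826 - 0.06996 = 0.1126 m.
Re = ρVD_h/μ = 0.5569·12.32·0.1126/1.07e-05 = 7.223e+04.
ε/D_h = 0.00014/0.1126 = 0.00124; Haaland gives 1/√f = -1.8 log₁₀[0.000139+9.55e-05] = 6.532, so f = 0.02343.
ΔP = f(L/D_h)(ρV²/2) = 0.02343·20.06/0.1126·42.26 = 176.4 Pa.
ΔP = 0.1764 kPa.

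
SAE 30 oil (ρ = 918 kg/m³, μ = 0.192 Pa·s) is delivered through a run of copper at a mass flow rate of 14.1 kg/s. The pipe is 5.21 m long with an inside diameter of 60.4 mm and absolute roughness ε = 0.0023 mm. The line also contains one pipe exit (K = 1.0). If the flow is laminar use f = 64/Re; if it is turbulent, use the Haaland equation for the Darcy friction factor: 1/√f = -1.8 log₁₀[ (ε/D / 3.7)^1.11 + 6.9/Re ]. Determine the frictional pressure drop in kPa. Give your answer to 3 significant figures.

A = πD²/4 = π(0.0604)²/4 = 0.002865 m²; mean velocity V = ṁ/(ρA) = 14.1/(918 · 0.002865) = 5.361 m/s.
Reynolds number Re = ρVD/μ = 918 · 5.361 · 0.0604 / 0.192 = 1548.
Re < 2300 → laminar flow, so f = 64/Re = 64/1548 = 0.04134 (the turbulent correlation is not needed).
Total minor-loss coefficient ΣK = 1·1 = 1.
ΔP = [f·L/D + ΣK]·(ρV²/2) = [0.04134·5.21/0.0604 + 1]·(918·5.361²/2) = [3.566 + 1]·1.319e+04 = 6.023e+04 Pa.
ΔP = 6.023e+04 Pa = 60.2 kPa.

ΔP ≈ 60.2 kPa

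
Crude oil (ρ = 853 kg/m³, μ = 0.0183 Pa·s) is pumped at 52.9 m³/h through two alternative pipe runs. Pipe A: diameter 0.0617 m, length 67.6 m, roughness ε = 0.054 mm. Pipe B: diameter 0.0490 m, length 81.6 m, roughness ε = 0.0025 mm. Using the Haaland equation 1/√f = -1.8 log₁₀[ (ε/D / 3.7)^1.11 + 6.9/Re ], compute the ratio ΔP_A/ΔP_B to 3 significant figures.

ΔP_A/ΔP_B ≈ 0.290

Pipe A: V = Q/A = 0.01469/0.00299 = 4.915 m/s; Re = 1.413e+04; ε/D = 0.000875; Haaland → f = 0.0295; ΔP_A = f(L/D)(ρV²/2) = 3.329e+05 Pa.
Pipe B: V = Q/A = 0.01469/0.001886 = 7.792 m/s; Re = 1.78e+04; ε/D = 5.1e-05; Haaland → f = 0.02659; ΔP_B = f(L/D)(ρV²/2) = 1.147e+06 Pa.
ΔP_A/ΔP_B = 3.329e+05/1.147e+06 = 0.290.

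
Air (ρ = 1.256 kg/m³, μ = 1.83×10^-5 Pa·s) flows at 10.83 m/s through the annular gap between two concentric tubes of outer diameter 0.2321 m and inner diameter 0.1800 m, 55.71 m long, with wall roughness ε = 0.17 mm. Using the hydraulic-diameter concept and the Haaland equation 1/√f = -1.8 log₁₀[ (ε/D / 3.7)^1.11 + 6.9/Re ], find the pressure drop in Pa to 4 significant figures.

Hydraulic diameter D_h = 4A/P = D_o - D_i = 0.2321 - 0.18 = 0.0521 m.
Re = ρVD_h/μ = 1.256·10.83·0.0521/1.83e-05 = 3.873e+04.
ε/D_h = 0.00017/0.0521 = 0.00326; Haaland gives 1/√f = -1.8 log₁₀[0.000407+0.000178] = 5.819, so f = 0.02953.
ΔP = f(L/D_h)(ρV²/2) = 0.02953·55.71/0.0521·73.66 = 2326 Pa.

ΔP ≈ 2326 Pa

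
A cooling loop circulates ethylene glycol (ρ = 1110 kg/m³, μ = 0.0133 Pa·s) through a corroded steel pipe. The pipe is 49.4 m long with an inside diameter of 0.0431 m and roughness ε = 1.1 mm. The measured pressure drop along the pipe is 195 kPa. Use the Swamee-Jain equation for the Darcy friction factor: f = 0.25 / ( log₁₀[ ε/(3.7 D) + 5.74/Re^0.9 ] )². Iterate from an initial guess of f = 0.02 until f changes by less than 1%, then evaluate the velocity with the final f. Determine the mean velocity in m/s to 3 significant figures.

V ≈ 2.29 m/s

Rearranging Darcy-Weisbach: V = √(2·ΔP·D/(f·L·ρ)). With ε/D = 0.0011/0.0431 = 0.0255, iterate starting from f = 0.02:
  f = 0.02 → V = √(2·1.95e+05·0.0431/(0.02·49.4·1110)) = 3.915 m/s; Re = ρVD/μ = 1.408e+04; f → 0.05673
  f = 0.05673 → V = 2.325 m/s; Re = 8362; f → 0.05857
  f = 0.05857 → V = 2.288 m/s; Re = 8229; f → 0.05865
Converged (Δf/f < 1%). With the final f = 0.05865: V = √(2·1.95e+05·0.0431/(0.05865·49.4·1110)) = 2.286 m/s.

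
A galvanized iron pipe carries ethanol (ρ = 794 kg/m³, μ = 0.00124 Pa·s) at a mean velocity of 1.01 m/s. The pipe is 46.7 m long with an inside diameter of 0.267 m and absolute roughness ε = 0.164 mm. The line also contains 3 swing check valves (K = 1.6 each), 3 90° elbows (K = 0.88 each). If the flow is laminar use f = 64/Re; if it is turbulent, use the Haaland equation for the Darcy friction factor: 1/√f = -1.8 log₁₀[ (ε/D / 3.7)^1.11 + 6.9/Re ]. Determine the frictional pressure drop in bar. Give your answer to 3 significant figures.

Reynolds number Re = ρVD/μ = 794 · 1.01 · 0.267 / 0.00124 = 1.727e+05.
Re > 4000 → turbulent. Relative roughness ε/D = 0.000164/0.267 = 0.000614. Haaland: 1/√f = -1.8 log₁₀[(0.000614/3.7)^1.11 + 6.9/1.727e+05] = -1.8 log₁₀[6.37e-05 + 4e-05] = 7.172, so f = 0.01944.
Total minor-loss coefficient ΣK = 3·1.6 + 3·0.88 = 7.44.
ΔP = [f·L/D + ΣK]·(ρV²/2) = [0.01944·46.7/0.267 + 7.44]·(794·1.01²/2) = [3.401 + 7.44]·405 = 4390 Pa.
ΔP = 4390 Pa = 0.0439 bar.

ΔP ≈ 0.0439 bar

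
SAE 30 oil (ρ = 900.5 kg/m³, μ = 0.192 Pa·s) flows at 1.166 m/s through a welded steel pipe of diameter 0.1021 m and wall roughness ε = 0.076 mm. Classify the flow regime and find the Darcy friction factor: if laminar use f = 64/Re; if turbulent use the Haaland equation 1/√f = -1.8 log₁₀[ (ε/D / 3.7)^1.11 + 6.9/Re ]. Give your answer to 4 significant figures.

Re = ρVD/μ = 900.5·1.166·0.1021/0.192 = 558.4.
Re < 2300 → laminar, so f = 64/Re = 0.1146 (roughness is irrelevant in laminar flow).

f ≈ 0.1146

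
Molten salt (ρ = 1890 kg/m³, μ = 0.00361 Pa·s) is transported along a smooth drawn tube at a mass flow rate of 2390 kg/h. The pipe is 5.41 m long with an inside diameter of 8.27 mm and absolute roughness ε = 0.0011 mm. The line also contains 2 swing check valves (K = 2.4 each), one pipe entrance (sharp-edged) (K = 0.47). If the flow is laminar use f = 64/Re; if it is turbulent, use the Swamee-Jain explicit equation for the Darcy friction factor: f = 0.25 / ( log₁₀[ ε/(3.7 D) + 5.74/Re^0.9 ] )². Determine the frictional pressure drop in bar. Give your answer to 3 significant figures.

ΔP ≈ 8.50 bar

ṁ = 2390 kg/h = 2390/3600 = 0.6639 kg/s.
A = πD²/4 = π(0.00827)²/4 = 5.372e-05 m²; mean velocity V = ṁ/(ρA) = 0.6639/(1890 · 5.372e-05) = 6.539 m/s.
Reynolds number Re = ρVD/μ = 1890 · 6.539 · 0.00827 / 0.00361 = 2.831e+04.
Re > 4000 → turbulent. Relative roughness ε/D = 1.1e-06/0.00827 = 0.000133. Swamee-Jain: f = 0.25/(log₁₀[0.000133/3.7 + 5.74/2.831e+04^0.9])² = 0.25/(log₁₀[3.59e-05 + 0.000565])² = 0.25/(-3.221)² = 0.0241.
Total minor-loss coefficient ΣK = 2·2.4 + 1·0.47 = 5.27.
ΔP = [f·L/D + ΣK]·(ρV²/2) = [0.0241·5.41/0.00827 + 5.27]·(1890·6.539²/2) = [15.76 + 5.27]·4.041e+04 = 8.499e+05 Pa.
ΔP = 8.499e+05 Pa = 8.50 bar.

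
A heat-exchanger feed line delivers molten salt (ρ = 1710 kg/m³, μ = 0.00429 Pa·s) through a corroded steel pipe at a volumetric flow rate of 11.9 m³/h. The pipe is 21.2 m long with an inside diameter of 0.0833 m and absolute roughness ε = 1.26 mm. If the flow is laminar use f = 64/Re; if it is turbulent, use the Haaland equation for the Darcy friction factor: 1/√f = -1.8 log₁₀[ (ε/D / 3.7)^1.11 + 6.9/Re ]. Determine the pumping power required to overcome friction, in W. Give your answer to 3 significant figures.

P ≈ 12.2 W

Q = 11.9 m³/h = 11.9/3600 = 0.003306 m³/s.
Cross-sectional area A = πD²/4 = π(0.0833)²/4 = 0.00545 m²; mean velocity V = Q/A = 0.003306/0.00545 = 0.6065 m/s.
Reynolds number Re = ρVD/μ = 1710 · 0.6065 · 0.0833 / 0.00429 = 2.014e+04.
Re > 4000 → turbulent. Relative roughness ε/D = 0.00126/0.0833 = 0.0151. Haaland: 1/√f = -1.8 log₁₀[(0.0151/3.7)^1.11 + 6.9/2.014e+04] = -1.8 log₁₀[0.00223 + 0.000343] = 4.661, so f = 0.04604.
Darcy-Weisbach: ΔP = f(L/D)(ρV²/2) = 0.04604·(21.2/0.0833)·(1710·0.6065²/2) = 0.04604·254.5·314.6 = 3686 Pa.
Pumping power P = QΔP = 0.003306·3686 = 12.18 W = 12.2 W.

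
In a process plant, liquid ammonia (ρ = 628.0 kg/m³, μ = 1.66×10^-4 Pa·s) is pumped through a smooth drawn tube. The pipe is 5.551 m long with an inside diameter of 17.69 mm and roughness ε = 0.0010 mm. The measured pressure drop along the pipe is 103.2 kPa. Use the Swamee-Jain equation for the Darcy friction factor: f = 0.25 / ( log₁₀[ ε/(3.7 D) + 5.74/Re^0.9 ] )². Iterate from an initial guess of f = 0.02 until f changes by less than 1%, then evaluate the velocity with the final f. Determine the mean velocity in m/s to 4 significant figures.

Rearranging Darcy-Weisbach: V = √(2·ΔP·D/(f·L·ρ)). With ε/D = 1e-06/0.01769 = 5.65e-05, iterate starting from f = 0.02:
  f = 0.02 → V = √(2·1.032e+05·0.01769/(0.02·5.551·628)) = 7.237 m/s; Re = ρVD/μ = 4.843e+05; f → 0.01399
  f = 0.01399 → V = 8.654 m/s; Re = 5.792e+05; f → 0.01366
  f = 0.01366 → V = 8.758 m/s; Re = 5.861e+05; f → 0.01363
Converged (Δf/f < 1%). With the final f = 0.01363: V = √(2·1.032e+05·0.01769/(0.01363·5.551·628)) = 8.765 m/s.

V ≈ 8.765 m/s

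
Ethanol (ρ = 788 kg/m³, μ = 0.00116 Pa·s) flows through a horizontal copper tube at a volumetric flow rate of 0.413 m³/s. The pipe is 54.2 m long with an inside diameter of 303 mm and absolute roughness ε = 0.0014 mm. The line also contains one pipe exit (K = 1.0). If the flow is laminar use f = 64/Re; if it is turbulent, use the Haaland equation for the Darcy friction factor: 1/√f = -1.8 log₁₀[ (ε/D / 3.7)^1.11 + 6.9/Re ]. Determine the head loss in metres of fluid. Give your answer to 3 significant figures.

h_f ≈ 5.07 m

Cross-sectional area A = πD²/4 = π(0.303)²/4 = 0.07211 m²; mean velocity V = Q/A = 0.413/0.07211 = 5.728 m/s.
Reynolds number Re = ρVD/μ = 788 · 5.728 · 0.303 / 0.00116 = 1.179e+06.
Re > 4000 → turbulent. Relative roughness ε/D = 1.4e-06/0.303 = 4.62e-06. Haaland: 1/√f = -1.8 log₁₀[(4.62e-06/3.7)^1.11 + 6.9/1.179e+06] = -1.8 log₁₀[2.8e-07 + 5.85e-06] = 9.382, so f = 0.01136.
Total minor-loss coefficient ΣK = 1·1 = 1.
ΔP = [f·L/D + ΣK]·(ρV²/2) = [0.01136·54.2/0.303 + 1]·(788·5.728²/2) = [2.032 + 1]·1.293e+04 = 3.919e+04 Pa.
Head loss h_f = ΔP/(ρg) = 3.919e+04/(788·9.81) = 5.07 m.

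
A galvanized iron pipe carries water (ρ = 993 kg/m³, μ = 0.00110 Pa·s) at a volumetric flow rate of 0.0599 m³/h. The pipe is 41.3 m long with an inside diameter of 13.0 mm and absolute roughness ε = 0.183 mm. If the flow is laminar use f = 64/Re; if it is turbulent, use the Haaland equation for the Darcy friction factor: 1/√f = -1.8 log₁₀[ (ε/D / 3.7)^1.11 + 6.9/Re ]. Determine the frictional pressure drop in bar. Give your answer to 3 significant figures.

ΔP ≈ 0.0108 bar

Q = 0.0599 m³/h = 0.0599/3600 = 1.664e-05 m³/s.
Cross-sectional area A = πD²/4 = π(0.013)²/4 = 0.0001327 m²; mean velocity V = Q/A = 1.664e-05/0.0001327 = 0.1254 m/s.
Reynolds number Re = ρVD/μ = 993 · 0.1254 · 0.013 / 0.0011 = 1471.
Re < 2300 → laminar flow, so f = 64/Re = 64/1471 = 0.0435 (the turbulent correlation is not needed).
Darcy-Weisbach: ΔP = f(L/D)(ρV²/2) = 0.0435·(41.3/0.013)·(993·0.1254²/2) = 0.0435·3177·7.802 = 1078 Pa.
ΔP = 1078 Pa = 0.0108 bar.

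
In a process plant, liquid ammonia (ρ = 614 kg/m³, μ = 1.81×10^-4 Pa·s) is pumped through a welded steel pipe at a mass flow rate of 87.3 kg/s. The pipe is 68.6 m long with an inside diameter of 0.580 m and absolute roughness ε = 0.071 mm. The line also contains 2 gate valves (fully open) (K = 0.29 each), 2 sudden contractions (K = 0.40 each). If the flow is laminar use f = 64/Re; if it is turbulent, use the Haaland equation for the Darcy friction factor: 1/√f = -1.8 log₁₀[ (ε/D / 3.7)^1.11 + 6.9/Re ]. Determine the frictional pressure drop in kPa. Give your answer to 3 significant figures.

ΔP ≈ 0.266 kPa

A = πD²/4 = π(0.58)²/4 = 0.2642 m²; mean velocity V = ṁ/(ρA) = 87.3/(614 · 0.2642) = 0.5381 m/s.
Reynolds number Re = ρVD/μ = 614 · 0.5381 · 0.58 / 0.000181 = 1.059e+06.
Re > 4000 → turbulent. Relative roughness ε/D = 7.1e-05/0.58 = 0.000122. Haaland: 1/√f = -1.8 log₁₀[(0.000122/3.7)^1.11 + 6.9/1.059e+06] = -1.8 log₁₀[1.06e-05 + 6.52e-06] = 8.578, so f = 0.01359.
Total minor-loss coefficient ΣK = 2·0.29 + 2·0.4 = 1.38.
ΔP = [f·L/D + ΣK]·(ρV²/2) = [0.01359·68.6/0.58 + 1.38]·(614·0.5381²/2) = [1.607 + 1.38]·88.91 = 265.6 Pa.
ΔP = 265.6 Pa = 0.266 kPa.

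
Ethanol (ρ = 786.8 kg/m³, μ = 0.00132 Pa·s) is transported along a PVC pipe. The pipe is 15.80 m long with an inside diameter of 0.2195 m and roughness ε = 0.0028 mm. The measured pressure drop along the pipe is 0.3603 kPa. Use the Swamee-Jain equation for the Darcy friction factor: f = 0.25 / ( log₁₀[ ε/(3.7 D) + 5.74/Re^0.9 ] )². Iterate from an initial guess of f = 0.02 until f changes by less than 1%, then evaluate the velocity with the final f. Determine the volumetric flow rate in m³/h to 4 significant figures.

Q ≈ 116.0 m³/h

Rearranging Darcy-Weisbach: V = √(2·ΔP·D/(f·L·ρ)). With ε/D = 2.8e-06/0.2195 = 1.28e-05, iterate starting from f = 0.02:
  f = 0.02 → V = √(2·360.3·0.2195/(0.02·15.8·786.8)) = 0.7976 m/s; Re = ρVD/μ = 1.044e+05; f → 0.01778
  f = 0.01778 → V = 0.8458 m/s; Re = 1.107e+05; f → 0.01757
  f = 0.01757 → V = 0.8509 m/s; Re = 1.113e+05; f → 0.01755
Converged (Δf/f < 1%). With the final f = 0.01755: V = √(2·360.3·0.2195/(0.01755·15.8·786.8)) = 0.8514 m/s.
Q = V·A = 0.8514·(π/4·0.2195²) = 0.03222 m³/s = 116.0 m³/h.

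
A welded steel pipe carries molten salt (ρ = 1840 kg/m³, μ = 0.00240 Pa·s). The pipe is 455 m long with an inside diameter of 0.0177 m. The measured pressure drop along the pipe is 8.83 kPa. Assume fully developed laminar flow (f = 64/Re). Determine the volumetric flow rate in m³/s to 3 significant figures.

Q ≈ 1.95×10^-5 m³/s

For laminar flow, f = 64/Re with Re = ρVD/μ, so Darcy-Weisbach reduces to ΔP = 32μLV/D². Solving for V: V = ΔP·D²/(32μL) = 8830·(0.0177)²/(32·0.0024·455) = 0.07917 m/s.
Check: Re = ρVD/μ = 1840·0.07917·0.0177/0.0024 = 1074 < 2300, so the laminar assumption holds.
Q = V·A = 0.07917·(π/4·0.0177²) = 1.948e-05 m³/s = 1.95×10^-5 m³/s.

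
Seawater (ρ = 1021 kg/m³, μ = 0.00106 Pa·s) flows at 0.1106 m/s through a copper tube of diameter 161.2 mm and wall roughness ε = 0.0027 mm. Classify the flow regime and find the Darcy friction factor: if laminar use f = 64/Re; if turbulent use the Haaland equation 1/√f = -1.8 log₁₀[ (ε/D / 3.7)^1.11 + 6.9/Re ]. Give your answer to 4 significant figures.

Re = ρVD/μ = 1021·0.1106·0.1612/0.00106 = 1.717e+04.
Re > 4000 → turbulent. ε/D = 2.7e-06/0.1612 = 1.67e-05; Haaland: 1/√f = -1.8 log₁₀[1.17e-06 + 0.000402] = 6.111, so f = 0.02678.

f ≈ 0.02678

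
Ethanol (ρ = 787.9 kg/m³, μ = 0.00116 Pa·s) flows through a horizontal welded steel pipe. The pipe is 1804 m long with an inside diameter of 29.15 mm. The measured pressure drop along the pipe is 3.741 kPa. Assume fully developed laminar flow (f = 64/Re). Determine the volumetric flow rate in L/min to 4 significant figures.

For laminar flow, f = 64/Re with Re = ρVD/μ, so Darcy-Weisbach reduces to ΔP = 32μLV/D². Solving for V: V = ΔP·D²/(32μL) = 3741·(0.02915)²/(32·0.00116·1804) = 0.04747 m/s.
Check: Re = ρVD/μ = 787.9·0.04747·0.02915/0.00116 = 939.9 < 2300, so the laminar assumption holds.
Q = V·A = 0.04747·(π/4·0.02915²) = 3.168e-05 m³/s = 1.901 L/min.

Q ≈ 1.901 L/min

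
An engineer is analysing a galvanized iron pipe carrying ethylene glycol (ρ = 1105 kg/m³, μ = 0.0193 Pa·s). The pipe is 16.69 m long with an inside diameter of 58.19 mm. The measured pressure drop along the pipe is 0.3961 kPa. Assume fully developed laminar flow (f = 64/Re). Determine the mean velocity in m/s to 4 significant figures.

For laminar flow, f = 64/Re with Re = ρVD/μ, so Darcy-Weisbach reduces to ΔP = 32μLV/D². Solving for V: V = ΔP·D²/(32μL) = 396.1·(0.05819)²/(32·0.0193·16.69) = 0.1301 m/s.
Check: Re = ρVD/μ = 1105·0.1301·0.05819/0.0193 = 433.5 < 2300, so the laminar assumption holds.

V ≈ 0.1301 m/s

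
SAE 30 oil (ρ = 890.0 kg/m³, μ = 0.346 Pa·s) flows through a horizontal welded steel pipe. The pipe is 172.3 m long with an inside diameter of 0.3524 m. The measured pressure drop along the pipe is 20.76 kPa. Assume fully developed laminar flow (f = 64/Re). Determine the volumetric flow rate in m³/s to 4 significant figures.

For laminar flow, f = 64/Re with Re = ρVD/μ, so Darcy-Weisbach reduces to ΔP = 32μLV/D². Solving for V: V = ΔP·D²/(32μL) = 2.076e+04·(0.3524)²/(32·0.346·172.3) = 1.351 m/s.
Check: Re = ρVD/μ = 890·1.351·0.3524/0.346 = 1225 < 2300, so the laminar assumption holds.
Q = V·A = 1.351·(π/4·0.3524²) = 0.1318 m³/s = 0.1318 m³/s.

Q ≈ 0.1318 m³/s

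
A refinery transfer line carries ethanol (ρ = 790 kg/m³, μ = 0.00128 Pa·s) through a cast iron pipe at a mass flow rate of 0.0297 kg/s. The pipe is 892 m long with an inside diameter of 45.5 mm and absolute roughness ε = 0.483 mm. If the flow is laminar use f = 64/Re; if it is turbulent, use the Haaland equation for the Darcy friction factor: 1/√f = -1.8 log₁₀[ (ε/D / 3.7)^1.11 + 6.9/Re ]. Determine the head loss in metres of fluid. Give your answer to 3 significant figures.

A = πD²/4 = π(0.0455)²/4 = 0.001626 m²; mean velocity V = ṁ/(ρA) = 0.0297/(790 · 0.001626) = 0.02312 m/s.
Reynolds number Re = ρVD/μ = 790 · 0.02312 · 0.0455 / 0.00128 = 649.3.
Re < 2300 → laminar flow, so f = 64/Re = 64/649.3 = 0.09857 (the turbulent correlation is not needed).
Darcy-Weisbach: ΔP = f(L/D)(ρV²/2) = 0.09857·(892/0.0455)·(790·0.02312²/2) = 0.09857·1.96e+04·0.2112 = 408.1 Pa.
Head loss h_f = ΔP/(ρg) = 408.1/(790·9.81) = 0.0527 m.

h_f ≈ 0.0527 m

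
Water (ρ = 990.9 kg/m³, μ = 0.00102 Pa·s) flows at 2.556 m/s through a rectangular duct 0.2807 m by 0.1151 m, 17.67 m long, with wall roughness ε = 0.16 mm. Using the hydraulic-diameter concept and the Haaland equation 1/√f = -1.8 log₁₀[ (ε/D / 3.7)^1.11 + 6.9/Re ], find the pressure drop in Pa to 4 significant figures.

Hydraulic diameter D_h = 4A/P = 4·(0.2807·0.1151)/(2·(0.2807+0.1151)) = 0.1292/0.7916 = 0.1633 m.
Re = ρVD_h/μ = 990.9·2.556·0.1633/0.00102 = 4.054e+05.
ε/D_h = 0.00016/0.1633 = 0.00098; Haaland gives 1/√f = -1.8 log₁₀[0.000107+1.7e-05] = 7.031, so f = 0.02023.
ΔP = f(L/D_h)(ρV²/2) = 0.02023·17.67/0.1633·3237 = 7086 Pa.

ΔP ≈ 7086 Pa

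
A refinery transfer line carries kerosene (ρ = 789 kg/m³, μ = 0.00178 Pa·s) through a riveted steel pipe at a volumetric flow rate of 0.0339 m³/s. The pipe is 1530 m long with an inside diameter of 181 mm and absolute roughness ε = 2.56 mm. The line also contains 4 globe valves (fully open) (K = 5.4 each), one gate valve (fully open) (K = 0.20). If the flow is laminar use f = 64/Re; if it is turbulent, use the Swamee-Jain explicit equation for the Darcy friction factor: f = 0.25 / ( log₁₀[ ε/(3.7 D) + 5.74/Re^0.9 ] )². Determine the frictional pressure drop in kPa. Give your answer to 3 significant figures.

Cross-sectional area A = πD²/4 = π(0.181)²/4 = 0.02573 m²; mean velocity V = Q/A = 0.0339/0.02573 = 1.318 m/s.
Reynolds number Re = ρVD/μ = 789 · 1.318 · 0.181 / 0.00178 = 1.057e+05.
Re > 4000 → turbulent. Relative roughness ε/D = 0.00256/0.181 = 0.0141. Swamee-Jain: f = 0.25/(log₁₀[0.0141/3.7 + 5.74/1.057e+05^0.9])² = 0.25/(log₁₀[0.00382 + 0.000173])² = 0.25/(-2.398)² = 0.04346.
Total minor-loss coefficient ΣK = 4·5.4 + 1·0.2 = 21.8.
ΔP = [f·L/D + ΣK]·(ρV²/2) = [0.04346·1530/0.181 + 21.8]·(789·1.318²/2) = [367.4 + 21.8]·684.8 = 2.665e+05 Pa.
ΔP = 2.665e+05 Pa = 266 kPa.

ΔP ≈ 266 kPa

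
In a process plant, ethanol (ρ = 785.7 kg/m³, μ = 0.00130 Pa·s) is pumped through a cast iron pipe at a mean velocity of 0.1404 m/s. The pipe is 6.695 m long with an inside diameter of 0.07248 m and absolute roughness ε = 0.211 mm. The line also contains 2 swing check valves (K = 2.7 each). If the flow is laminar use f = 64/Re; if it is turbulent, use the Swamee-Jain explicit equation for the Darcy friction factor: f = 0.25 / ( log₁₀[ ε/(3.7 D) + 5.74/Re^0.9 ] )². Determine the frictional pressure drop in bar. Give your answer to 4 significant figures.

ΔP ≈ 6.998×10^-4 bar

Reynolds number Re = ρVD/μ = 785.7 · 0.1404 · 0.07248 / 0.0013 = 6150.
Re > 4000 → turbulent. Relative roughness ε/D = 0.000211/0.07248 = 0.00291. Swamee-Jain: f = 0.25/(log₁₀[0.00291/3.7 + 5.74/6150^0.9])² = 0.25/(log₁₀[0.000787 + 0.00223])² = 0.25/(-2.52)² = 0.03937.
Total minor-loss coefficient ΣK = 2·2.7 = 5.4.
ΔP = [f·L/D + ΣK]·(ρV²/2) = [0.03937·6.695/0.07248 + 5.4]·(785.7·0.1404²/2) = [3.636 + 5.4]·7.744 = 69.98 Pa.
ΔP = 69.98 Pa = 6.998×10^-4 bar.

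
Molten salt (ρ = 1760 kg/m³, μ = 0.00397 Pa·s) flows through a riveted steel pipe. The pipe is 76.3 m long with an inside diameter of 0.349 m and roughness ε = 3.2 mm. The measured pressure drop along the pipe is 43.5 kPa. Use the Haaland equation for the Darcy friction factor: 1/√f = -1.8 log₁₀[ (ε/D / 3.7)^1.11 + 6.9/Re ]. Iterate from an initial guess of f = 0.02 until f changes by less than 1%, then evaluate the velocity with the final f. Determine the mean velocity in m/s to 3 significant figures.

Rearranging Darcy-Weisbach: V = √(2·ΔP·D/(f·L·ρ)). With ε/D = 0.0032/0.349 = 0.00917, iterate starting from f = 0.02:
  f = 0.02 → V = √(2·4.35e+04·0.349/(0.02·76.3·1760)) = 3.362 m/s; Re = ρVD/μ = 5.202e+05; f → 0.037
  f = 0.037 → V = 2.472 m/s; Re = 3.825e+05; f → 0.03704
Converged (Δf/f < 1%). With the final f = 0.03704: V = √(2·4.35e+04·0.349/(0.03704·76.3·1760)) = 2.471 m/s.

V ≈ 2.47 m/s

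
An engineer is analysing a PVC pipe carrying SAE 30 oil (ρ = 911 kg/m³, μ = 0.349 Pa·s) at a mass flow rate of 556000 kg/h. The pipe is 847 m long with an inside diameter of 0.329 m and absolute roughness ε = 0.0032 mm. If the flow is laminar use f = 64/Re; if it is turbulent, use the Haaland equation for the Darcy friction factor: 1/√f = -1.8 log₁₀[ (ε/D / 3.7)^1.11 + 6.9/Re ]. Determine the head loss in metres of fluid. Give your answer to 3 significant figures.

ṁ = 556000 kg/h = 556000/3600 = 154.4 kg/s.
A = πD²/4 = π(0.329)²/4 = 0.08501 m²; mean velocity V = ṁ/(ρA) = 154.4/(911 · 0.08501) = 1.994 m/s.
Reynolds number Re = ρVD/μ = 911 · 1.994 · 0.329 / 0.349 = 1713.
Re < 2300 → laminar flow, so f = 64/Re = 64/1713 = 0.03737 (the turbulent correlation is not needed).
Darcy-Weisbach: ΔP = f(L/D)(ρV²/2) = 0.03737·(847/0.329)·(911·1.994²/2) = 0.03737·2574·1811 = 1.743e+05 Pa.
Head loss h_f = ΔP/(ρg) = 1.743e+05/(911·9.81) = 19.5 m.

h_f ≈ 19.5 m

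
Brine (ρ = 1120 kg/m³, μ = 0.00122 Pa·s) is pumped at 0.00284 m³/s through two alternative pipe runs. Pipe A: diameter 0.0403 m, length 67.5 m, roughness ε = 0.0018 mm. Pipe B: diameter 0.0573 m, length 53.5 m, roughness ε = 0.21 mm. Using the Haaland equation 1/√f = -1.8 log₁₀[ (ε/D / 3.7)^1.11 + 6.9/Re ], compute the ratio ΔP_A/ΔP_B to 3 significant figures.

ΔP_A/ΔP_B ≈ 4.66

Pipe A: V = Q/A = 0.00284/0.001276 = 2.226 m/s; Re = 8.237e+04; ε/D = 4.47e-05; Haaland → f = 0.01873; ΔP_A = f(L/D)(ρV²/2) = 8.709e+04 Pa.
Pipe B: V = Q/A = 0.00284/0.002579 = 1.101 m/s; Re = 5.793e+04; ε/D = 0.00366; Haaland → f = 0.02949; ΔP_B = f(L/D)(ρV²/2) = 1.87e+04 Pa.
ΔP_A/ΔP_B = 8.709e+04/1.87e+04 = 4.66.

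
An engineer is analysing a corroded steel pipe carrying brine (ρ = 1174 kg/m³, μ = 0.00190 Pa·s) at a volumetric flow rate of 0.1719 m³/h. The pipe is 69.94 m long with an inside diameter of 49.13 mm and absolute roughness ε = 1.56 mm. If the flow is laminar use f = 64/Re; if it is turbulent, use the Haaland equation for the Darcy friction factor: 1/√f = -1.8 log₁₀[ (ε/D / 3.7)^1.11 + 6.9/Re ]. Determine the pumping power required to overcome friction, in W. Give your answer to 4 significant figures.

Q = 0.1719 m³/h = 0.1719/3600 = 4.775e-05 m³/s.
Cross-sectional area A = πD²/4 = π(0.04913)²/4 = 0.001896 m²; mean velocity V = Q/A = 4.775e-05/0.001896 = 0.02519 m/s.
Reynolds number Re = ρVD/μ = 1174 · 0.02519 · 0.04913 / 0.0019 = 764.6.
Re < 2300 → laminar flow, so f = 64/Re = 64/764.6 = 0.0837 (the turbulent correlation is not needed).
Darcy-Weisbach: ΔP = f(L/D)(ρV²/2) = 0.0837·(69.94/0.04913)·(1174·0.02519²/2) = 0.0837·1424·0.3724 = 44.37 Pa.
Pumping power P = QΔP = 4.775e-05·44.37 = 0.0021188 W = 0.002119 W.

P ≈ 0.002119 W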